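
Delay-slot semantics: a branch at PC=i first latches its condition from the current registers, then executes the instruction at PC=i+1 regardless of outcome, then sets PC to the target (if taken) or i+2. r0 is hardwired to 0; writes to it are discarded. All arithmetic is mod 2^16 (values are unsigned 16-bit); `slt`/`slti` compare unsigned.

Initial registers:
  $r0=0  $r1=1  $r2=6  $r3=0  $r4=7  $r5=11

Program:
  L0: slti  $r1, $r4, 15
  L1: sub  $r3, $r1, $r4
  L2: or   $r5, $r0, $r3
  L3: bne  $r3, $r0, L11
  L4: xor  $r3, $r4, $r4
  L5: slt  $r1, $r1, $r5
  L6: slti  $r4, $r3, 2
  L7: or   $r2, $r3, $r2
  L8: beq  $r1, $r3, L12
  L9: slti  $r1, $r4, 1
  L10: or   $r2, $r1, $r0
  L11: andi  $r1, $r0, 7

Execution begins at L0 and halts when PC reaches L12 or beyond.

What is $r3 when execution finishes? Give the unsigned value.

0

[0] slti  $r1, $r4, 15  →  {$r0:0, $r1:1, $r2:6, $r3:0, $r4:7, $r5:11}
[1] sub  $r3, $r1, $r4  →  {$r0:0, $r1:1, $r2:6, $r3:65530, $r4:7, $r5:11}
[2] or   $r5, $r0, $r3  →  {$r0:0, $r1:1, $r2:6, $r3:65530, $r4:7, $r5:65530}
[3] bne  $r3, $r0, L11  →  {$r0:0, $r1:1, $r2:6, $r3:65530, $r4:7, $r5:65530}  ⟨branch taken⟩
[4] xor  $r3, $r4, $r4  →  {$r0:0, $r1:1, $r2:6, $r3:0, $r4:7, $r5:65530}
[11] andi  $r1, $r0, 7  →  {$r0:0, $r1:0, $r2:6, $r3:0, $r4:7, $r5:65530}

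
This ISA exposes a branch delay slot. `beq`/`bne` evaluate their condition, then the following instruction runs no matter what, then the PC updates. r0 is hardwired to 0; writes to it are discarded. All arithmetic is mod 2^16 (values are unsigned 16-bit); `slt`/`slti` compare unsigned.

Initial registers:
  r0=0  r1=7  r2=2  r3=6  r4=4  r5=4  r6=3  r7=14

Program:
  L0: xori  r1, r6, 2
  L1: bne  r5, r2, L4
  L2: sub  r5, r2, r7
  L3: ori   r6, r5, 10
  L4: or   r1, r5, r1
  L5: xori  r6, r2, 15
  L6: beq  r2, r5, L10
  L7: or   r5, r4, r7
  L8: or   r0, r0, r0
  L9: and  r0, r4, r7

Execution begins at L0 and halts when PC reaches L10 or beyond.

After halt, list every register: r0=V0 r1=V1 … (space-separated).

#0 xori  r1, r6, 2 ; 0/1/2/6/4/4/3/14
#1 bne  r5, r2, L4 ; 0/1/2/6/4/4/3/14 ; →target
#2 sub  r5, r2, r7 ; 0/1/2/6/4/65524/3/14
#4 or   r1, r5, r1 ; 0/65525/2/6/4/65524/3/14
#5 xori  r6, r2, 15 ; 0/65525/2/6/4/65524/13/14
#6 beq  r2, r5, L10 ; 0/65525/2/6/4/65524/13/14 ; →fallthru
#7 or   r5, r4, r7 ; 0/65525/2/6/4/14/13/14
#8 or   r0, r0, r0 ; 0/65525/2/6/4/14/13/14
#9 and  r0, r4, r7 ; 0/65525/2/6/4/14/13/14

r0=0 r1=65525 r2=2 r3=6 r4=4 r5=14 r6=13 r7=14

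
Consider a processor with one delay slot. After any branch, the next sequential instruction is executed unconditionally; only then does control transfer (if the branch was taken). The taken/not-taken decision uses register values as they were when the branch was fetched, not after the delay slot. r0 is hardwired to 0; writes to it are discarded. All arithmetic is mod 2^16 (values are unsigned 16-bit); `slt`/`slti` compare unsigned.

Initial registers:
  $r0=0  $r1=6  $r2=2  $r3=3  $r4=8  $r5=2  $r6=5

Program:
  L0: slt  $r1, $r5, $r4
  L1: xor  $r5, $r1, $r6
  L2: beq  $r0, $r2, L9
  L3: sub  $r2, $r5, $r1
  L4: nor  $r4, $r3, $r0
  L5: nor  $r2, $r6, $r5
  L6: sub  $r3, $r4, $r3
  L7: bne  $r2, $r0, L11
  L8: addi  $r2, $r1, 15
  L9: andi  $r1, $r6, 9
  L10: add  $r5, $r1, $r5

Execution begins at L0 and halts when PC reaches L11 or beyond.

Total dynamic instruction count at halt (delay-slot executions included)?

#0 slt  $r1, $r5, $r4 ; 0/1/2/3/8/2/5
#1 xor  $r5, $r1, $r6 ; 0/1/2/3/8/4/5
#2 beq  $r0, $r2, L9 ; 0/1/2/3/8/4/5 ; →fallthru
#3 sub  $r2, $r5, $r1 ; 0/1/3/3/8/4/5
#4 nor  $r4, $r3, $r0 ; 0/1/3/3/65532/4/5
#5 nor  $r2, $r6, $r5 ; 0/1/65530/3/65532/4/5
#6 sub  $r3, $r4, $r3 ; 0/1/65530/65529/65532/4/5
#7 bne  $r2, $r0, L11 ; 0/1/65530/65529/65532/4/5 ; →target
#8 addi  $r2, $r1, 15 ; 0/1/16/65529/65532/4/5

9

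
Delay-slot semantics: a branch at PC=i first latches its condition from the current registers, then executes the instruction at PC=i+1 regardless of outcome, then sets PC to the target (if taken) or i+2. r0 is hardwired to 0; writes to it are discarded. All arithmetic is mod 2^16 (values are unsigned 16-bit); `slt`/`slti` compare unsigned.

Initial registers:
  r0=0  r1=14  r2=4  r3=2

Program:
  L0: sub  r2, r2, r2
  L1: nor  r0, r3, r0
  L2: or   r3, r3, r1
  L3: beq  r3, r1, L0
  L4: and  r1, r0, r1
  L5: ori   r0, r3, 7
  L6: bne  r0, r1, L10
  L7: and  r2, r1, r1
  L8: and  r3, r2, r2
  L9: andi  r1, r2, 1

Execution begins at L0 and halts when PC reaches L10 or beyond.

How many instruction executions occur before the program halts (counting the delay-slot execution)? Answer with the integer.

#0 sub  r2, r2, r2 ; 0/14/0/2
#1 nor  r0, r3, r0 ; 0/14/0/2
#2 or   r3, r3, r1 ; 0/14/0/14
#3 beq  r3, r1, L0 ; 0/14/0/14 ; →target
#4 and  r1, r0, r1 ; 0/0/0/14
#0 sub  r2, r2, r2 ; 0/0/0/14
#1 nor  r0, r3, r0 ; 0/0/0/14
#2 or   r3, r3, r1 ; 0/0/0/14
#3 beq  r3, r1, L0 ; 0/0/0/14 ; →fallthru
#4 and  r1, r0, r1 ; 0/0/0/14
#5 ori   r0, r3, 7 ; 0/0/0/14
#6 bne  r0, r1, L10 ; 0/0/0/14 ; →fallthru
#7 and  r2, r1, r1 ; 0/0/0/14
#8 and  r3, r2, r2 ; 0/0/0/0
#9 andi  r1, r2, 1 ; 0/0/0/0

15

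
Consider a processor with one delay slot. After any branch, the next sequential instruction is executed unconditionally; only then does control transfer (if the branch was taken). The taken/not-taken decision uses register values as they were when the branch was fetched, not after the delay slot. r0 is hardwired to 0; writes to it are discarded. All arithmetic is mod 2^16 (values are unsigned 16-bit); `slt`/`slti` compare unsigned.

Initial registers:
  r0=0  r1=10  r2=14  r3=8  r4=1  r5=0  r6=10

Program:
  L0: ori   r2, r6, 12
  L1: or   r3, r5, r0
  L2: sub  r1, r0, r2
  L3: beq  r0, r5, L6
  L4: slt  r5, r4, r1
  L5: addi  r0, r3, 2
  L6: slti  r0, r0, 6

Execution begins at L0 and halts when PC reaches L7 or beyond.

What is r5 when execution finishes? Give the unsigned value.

1

PC=0  ori   r2, r6, 12       | r0=0 r1=10 r2=14 r3=8 r4=1 r5=0 r6=10
PC=1  or   r3, r5, r0        | r0=0 r1=10 r2=14 r3=0 r4=1 r5=0 r6=10
PC=2  sub  r1, r0, r2        | r0=0 r1=65522 r2=14 r3=0 r4=1 r5=0 r6=10
PC=3  beq  r0, r5, L6        | r0=0 r1=65522 r2=14 r3=0 r4=1 r5=0 r6=10  [TAKEN]
PC=4  slt  r5, r4, r1        | r0=0 r1=65522 r2=14 r3=0 r4=1 r5=1 r6=10
PC=6  slti  r0, r0, 6        | r0=0 r1=65522 r2=14 r3=0 r4=1 r5=1 r6=10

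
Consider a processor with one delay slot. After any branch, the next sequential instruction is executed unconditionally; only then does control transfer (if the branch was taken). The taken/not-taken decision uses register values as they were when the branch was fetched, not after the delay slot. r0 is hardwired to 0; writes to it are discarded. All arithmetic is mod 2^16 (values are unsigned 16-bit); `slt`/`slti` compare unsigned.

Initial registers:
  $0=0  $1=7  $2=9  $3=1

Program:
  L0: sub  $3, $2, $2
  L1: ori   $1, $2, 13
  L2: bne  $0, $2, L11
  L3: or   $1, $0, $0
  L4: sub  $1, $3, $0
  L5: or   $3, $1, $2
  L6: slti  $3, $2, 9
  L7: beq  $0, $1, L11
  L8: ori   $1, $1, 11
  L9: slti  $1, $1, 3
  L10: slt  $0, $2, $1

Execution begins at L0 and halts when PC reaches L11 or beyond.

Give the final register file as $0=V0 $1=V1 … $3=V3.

$0=0 $1=0 $2=9 $3=0

[0] sub  $3, $2, $2  →  {$0:0, $1:7, $2:9, $3:0}
[1] ori   $1, $2, 13  →  {$0:0, $1:13, $2:9, $3:0}
[2] bne  $0, $2, L11  →  {$0:0, $1:13, $2:9, $3:0}  ⟨branch taken⟩
[3] or   $1, $0, $0  →  {$0:0, $1:0, $2:9, $3:0}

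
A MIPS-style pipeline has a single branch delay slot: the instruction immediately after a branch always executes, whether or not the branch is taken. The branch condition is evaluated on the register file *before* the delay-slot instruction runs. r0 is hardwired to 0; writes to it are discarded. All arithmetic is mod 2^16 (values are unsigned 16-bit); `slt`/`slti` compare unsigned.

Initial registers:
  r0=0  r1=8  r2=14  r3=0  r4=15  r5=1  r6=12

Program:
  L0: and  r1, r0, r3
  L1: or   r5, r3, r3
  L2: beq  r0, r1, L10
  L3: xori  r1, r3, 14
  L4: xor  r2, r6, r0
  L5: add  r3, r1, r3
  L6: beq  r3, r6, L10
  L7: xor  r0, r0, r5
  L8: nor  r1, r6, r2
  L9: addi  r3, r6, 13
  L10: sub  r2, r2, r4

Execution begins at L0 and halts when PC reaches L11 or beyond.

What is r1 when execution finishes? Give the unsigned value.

#0 and  r1, r0, r3 ; 0/0/14/0/15/1/12
#1 or   r5, r3, r3 ; 0/0/14/0/15/0/12
#2 beq  r0, r1, L10 ; 0/0/14/0/15/0/12 ; →target
#3 xori  r1, r3, 14 ; 0/14/14/0/15/0/12
#10 sub  r2, r2, r4 ; 0/14/65535/0/15/0/12

14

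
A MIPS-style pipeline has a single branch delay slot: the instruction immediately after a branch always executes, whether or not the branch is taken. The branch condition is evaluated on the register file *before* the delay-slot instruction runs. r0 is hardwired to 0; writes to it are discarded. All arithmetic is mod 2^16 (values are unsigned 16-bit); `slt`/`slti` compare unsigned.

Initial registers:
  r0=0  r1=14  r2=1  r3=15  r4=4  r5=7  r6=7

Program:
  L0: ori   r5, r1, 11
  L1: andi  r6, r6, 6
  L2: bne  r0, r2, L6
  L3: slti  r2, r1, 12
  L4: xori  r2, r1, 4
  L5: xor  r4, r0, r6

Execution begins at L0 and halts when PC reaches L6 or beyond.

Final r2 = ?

#0 ori   r5, r1, 11 ; 0/14/1/15/4/15/7
#1 andi  r6, r6, 6 ; 0/14/1/15/4/15/6
#2 bne  r0, r2, L6 ; 0/14/1/15/4/15/6 ; →target
#3 slti  r2, r1, 12 ; 0/14/0/15/4/15/6

0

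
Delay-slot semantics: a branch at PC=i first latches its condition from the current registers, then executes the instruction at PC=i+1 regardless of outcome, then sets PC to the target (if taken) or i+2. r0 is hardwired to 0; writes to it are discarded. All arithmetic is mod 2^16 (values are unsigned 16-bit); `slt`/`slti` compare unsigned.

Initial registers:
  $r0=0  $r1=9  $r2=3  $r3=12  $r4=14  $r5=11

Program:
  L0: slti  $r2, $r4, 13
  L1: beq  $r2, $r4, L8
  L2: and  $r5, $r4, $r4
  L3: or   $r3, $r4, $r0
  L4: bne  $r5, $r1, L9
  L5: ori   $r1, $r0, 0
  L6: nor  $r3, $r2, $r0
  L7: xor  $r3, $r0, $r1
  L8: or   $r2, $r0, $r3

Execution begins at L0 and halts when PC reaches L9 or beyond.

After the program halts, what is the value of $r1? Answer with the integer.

PC=0  slti  $r2, $r4, 13     | $r0=0 $r1=9 $r2=0 $r3=12 $r4=14 $r5=11
PC=1  beq  $r2, $r4, L8      | $r0=0 $r1=9 $r2=0 $r3=12 $r4=14 $r5=11  [not taken]
PC=2  and  $r5, $r4, $r4     | $r0=0 $r1=9 $r2=0 $r3=12 $r4=14 $r5=14
PC=3  or   $r3, $r4, $r0     | $r0=0 $r1=9 $r2=0 $r3=14 $r4=14 $r5=14
PC=4  bne  $r5, $r1, L9      | $r0=0 $r1=9 $r2=0 $r3=14 $r4=14 $r5=14  [TAKEN]
PC=5  ori   $r1, $r0, 0      | $r0=0 $r1=0 $r2=0 $r3=14 $r4=14 $r5=14

0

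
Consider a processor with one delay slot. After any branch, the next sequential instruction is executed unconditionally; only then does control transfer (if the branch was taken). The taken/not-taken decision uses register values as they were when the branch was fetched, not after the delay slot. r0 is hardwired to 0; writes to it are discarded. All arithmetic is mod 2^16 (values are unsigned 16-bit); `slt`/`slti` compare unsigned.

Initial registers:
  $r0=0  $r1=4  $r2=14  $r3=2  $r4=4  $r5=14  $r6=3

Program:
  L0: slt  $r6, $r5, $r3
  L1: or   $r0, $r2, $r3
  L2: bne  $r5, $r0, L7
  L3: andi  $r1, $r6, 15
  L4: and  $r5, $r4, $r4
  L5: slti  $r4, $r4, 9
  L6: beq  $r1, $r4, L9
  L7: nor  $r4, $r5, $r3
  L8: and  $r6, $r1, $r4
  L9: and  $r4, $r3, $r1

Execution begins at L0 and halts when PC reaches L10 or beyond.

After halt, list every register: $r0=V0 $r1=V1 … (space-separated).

#0 slt  $r6, $r5, $r3 ; 0/4/14/2/4/14/0
#1 or   $r0, $r2, $r3 ; 0/4/14/2/4/14/0
#2 bne  $r5, $r0, L7 ; 0/4/14/2/4/14/0 ; →target
#3 andi  $r1, $r6, 15 ; 0/0/14/2/4/14/0
#7 nor  $r4, $r5, $r3 ; 0/0/14/2/65521/14/0
#8 and  $r6, $r1, $r4 ; 0/0/14/2/65521/14/0
#9 and  $r4, $r3, $r1 ; 0/0/14/2/0/14/0

$r0=0 $r1=0 $r2=14 $r3=2 $r4=0 $r5=14 $r6=0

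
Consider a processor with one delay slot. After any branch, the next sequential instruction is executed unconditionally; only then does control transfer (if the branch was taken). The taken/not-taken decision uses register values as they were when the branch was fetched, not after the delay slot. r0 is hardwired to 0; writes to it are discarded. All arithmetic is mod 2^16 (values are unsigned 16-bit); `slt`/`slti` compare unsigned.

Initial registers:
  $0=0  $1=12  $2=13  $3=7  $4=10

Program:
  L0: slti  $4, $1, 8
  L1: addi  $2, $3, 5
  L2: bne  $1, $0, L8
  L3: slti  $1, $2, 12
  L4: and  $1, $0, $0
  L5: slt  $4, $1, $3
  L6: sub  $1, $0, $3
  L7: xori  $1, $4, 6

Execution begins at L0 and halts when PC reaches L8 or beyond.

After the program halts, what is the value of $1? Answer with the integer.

[0] slti  $4, $1, 8  →  {$0:0, $1:12, $2:13, $3:7, $4:0}
[1] addi  $2, $3, 5  →  {$0:0, $1:12, $2:12, $3:7, $4:0}
[2] bne  $1, $0, L8  →  {$0:0, $1:12, $2:12, $3:7, $4:0}  ⟨branch taken⟩
[3] slti  $1, $2, 12  →  {$0:0, $1:0, $2:12, $3:7, $4:0}

0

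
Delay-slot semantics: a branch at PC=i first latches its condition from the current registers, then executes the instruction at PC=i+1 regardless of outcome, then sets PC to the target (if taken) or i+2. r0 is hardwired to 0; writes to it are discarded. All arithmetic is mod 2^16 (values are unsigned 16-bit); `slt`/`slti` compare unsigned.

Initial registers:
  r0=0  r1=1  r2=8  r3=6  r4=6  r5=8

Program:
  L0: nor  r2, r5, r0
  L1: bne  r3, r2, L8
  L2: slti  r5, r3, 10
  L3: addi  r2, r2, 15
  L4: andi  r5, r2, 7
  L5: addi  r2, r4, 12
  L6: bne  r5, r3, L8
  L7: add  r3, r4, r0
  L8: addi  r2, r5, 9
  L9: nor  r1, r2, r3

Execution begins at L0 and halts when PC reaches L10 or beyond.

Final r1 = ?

65521

PC=0  nor  r2, r5, r0        | r0=0 r1=1 r2=65527 r3=6 r4=6 r5=8
PC=1  bne  r3, r2, L8        | r0=0 r1=1 r2=65527 r3=6 r4=6 r5=8  [TAKEN]
PC=2  slti  r5, r3, 10       | r0=0 r1=1 r2=65527 r3=6 r4=6 r5=1
PC=8  addi  r2, r5, 9        | r0=0 r1=1 r2=10 r3=6 r4=6 r5=1
PC=9  nor  r1, r2, r3        | r0=0 r1=65521 r2=10 r3=6 r4=6 r5=1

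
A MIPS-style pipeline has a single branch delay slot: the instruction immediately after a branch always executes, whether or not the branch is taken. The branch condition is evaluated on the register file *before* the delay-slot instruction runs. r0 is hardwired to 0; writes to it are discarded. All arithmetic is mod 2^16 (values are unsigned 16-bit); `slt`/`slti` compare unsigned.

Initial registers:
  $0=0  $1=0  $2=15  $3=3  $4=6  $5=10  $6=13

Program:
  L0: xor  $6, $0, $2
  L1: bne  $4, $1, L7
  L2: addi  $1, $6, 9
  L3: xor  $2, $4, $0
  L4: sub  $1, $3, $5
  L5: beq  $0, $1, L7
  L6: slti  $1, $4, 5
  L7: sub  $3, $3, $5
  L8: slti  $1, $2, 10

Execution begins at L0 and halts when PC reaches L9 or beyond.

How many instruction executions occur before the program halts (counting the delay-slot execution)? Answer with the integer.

[0] xor  $6, $0, $2  →  {$0:0, $1:0, $2:15, $3:3, $4:6, $5:10, $6:15}
[1] bne  $4, $1, L7  →  {$0:0, $1:0, $2:15, $3:3, $4:6, $5:10, $6:15}  ⟨branch taken⟩
[2] addi  $1, $6, 9  →  {$0:0, $1:24, $2:15, $3:3, $4:6, $5:10, $6:15}
[7] sub  $3, $3, $5  →  {$0:0, $1:24, $2:15, $3:65529, $4:6, $5:10, $6:15}
[8] slti  $1, $2, 10  →  {$0:0, $1:0, $2:15, $3:65529, $4:6, $5:10, $6:15}

5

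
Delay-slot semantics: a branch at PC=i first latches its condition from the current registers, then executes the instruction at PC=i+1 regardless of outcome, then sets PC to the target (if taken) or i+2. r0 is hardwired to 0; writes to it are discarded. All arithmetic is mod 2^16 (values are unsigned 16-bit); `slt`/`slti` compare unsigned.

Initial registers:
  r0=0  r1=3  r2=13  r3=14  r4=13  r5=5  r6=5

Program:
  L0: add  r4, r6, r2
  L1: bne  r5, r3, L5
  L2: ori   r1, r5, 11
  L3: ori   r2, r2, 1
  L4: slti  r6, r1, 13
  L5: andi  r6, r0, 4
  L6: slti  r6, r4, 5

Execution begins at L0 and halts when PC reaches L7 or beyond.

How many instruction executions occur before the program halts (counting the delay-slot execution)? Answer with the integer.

5

[0] add  r4, r6, r2  →  {r0:0, r1:3, r2:13, r3:14, r4:18, r5:5, r6:5}
[1] bne  r5, r3, L5  →  {r0:0, r1:3, r2:13, r3:14, r4:18, r5:5, r6:5}  ⟨branch taken⟩
[2] ori   r1, r5, 11  →  {r0:0, r1:15, r2:13, r3:14, r4:18, r5:5, r6:5}
[5] andi  r6, r0, 4  →  {r0:0, r1:15, r2:13, r3:14, r4:18, r5:5, r6:0}
[6] slti  r6, r4, 5  →  {r0:0, r1:15, r2:13, r3:14, r4:18, r5:5, r6:0}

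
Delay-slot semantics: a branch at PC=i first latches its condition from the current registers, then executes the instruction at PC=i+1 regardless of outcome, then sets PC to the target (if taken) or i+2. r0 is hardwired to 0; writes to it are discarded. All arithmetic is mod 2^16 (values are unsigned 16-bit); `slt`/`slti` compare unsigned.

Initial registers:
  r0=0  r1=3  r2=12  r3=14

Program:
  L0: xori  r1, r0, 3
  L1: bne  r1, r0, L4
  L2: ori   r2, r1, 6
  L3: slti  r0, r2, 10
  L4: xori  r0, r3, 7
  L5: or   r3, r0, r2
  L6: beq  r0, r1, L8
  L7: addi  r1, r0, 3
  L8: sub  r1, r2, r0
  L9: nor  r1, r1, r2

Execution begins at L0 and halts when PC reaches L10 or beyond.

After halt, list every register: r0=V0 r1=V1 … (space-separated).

r0=0 r1=65528 r2=7 r3=7

  step pc=0: xori  r1, r0, 3  regs=(0,3,12,14)
  step pc=1: bne  r1, r0, L4  cond=T  regs=(0,3,12,14)
  step pc=2: ori   r2, r1, 6  regs=(0,3,7,14)
  step pc=4: xori  r0, r3, 7  regs=(0,3,7,14)
  step pc=5: or   r3, r0, r2  regs=(0,3,7,7)
  step pc=6: beq  r0, r1, L8  cond=F  regs=(0,3,7,7)
  step pc=7: addi  r1, r0, 3  regs=(0,3,7,7)
  step pc=8: sub  r1, r2, r0  regs=(0,7,7,7)
  step pc=9: nor  r1, r1, r2  regs=(0,65528,7,7)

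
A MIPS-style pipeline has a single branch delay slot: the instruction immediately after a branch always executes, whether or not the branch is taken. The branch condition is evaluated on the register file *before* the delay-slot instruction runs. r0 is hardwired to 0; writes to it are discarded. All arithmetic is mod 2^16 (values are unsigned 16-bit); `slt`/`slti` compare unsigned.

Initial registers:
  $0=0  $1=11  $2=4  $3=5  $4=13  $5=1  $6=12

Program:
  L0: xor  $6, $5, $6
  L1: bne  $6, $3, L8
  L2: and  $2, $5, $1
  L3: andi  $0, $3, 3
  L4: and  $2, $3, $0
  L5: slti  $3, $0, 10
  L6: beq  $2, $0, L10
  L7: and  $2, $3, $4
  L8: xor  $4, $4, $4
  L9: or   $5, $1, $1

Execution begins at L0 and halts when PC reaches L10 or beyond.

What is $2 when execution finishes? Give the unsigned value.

1

PC=0  xor  $6, $5, $6        | $0=0 $1=11 $2=4 $3=5 $4=13 $5=1 $6=13
PC=1  bne  $6, $3, L8        | $0=0 $1=11 $2=4 $3=5 $4=13 $5=1 $6=13  [TAKEN]
PC=2  and  $2, $5, $1        | $0=0 $1=11 $2=1 $3=5 $4=13 $5=1 $6=13
PC=8  xor  $4, $4, $4        | $0=0 $1=11 $2=1 $3=5 $4=0 $5=1 $6=13
PC=9  or   $5, $1, $1        | $0=0 $1=11 $2=1 $3=5 $4=0 $5=11 $6=13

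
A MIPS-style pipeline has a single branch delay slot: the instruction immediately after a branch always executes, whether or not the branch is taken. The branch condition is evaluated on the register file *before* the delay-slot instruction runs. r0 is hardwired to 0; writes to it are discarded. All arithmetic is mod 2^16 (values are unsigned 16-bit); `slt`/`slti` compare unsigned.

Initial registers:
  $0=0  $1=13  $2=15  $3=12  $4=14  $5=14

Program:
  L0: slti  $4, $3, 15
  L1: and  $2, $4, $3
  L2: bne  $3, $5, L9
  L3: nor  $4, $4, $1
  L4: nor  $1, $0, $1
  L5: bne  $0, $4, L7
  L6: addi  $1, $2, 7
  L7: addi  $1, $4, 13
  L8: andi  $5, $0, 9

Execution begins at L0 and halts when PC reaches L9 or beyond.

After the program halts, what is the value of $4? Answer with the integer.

PC=0  slti  $4, $3, 15       | $0=0 $1=13 $2=15 $3=12 $4=1 $5=14
PC=1  and  $2, $4, $3        | $0=0 $1=13 $2=0 $3=12 $4=1 $5=14
PC=2  bne  $3, $5, L9        | $0=0 $1=13 $2=0 $3=12 $4=1 $5=14  [TAKEN]
PC=3  nor  $4, $4, $1        | $0=0 $1=13 $2=0 $3=12 $4=65522 $5=14

65522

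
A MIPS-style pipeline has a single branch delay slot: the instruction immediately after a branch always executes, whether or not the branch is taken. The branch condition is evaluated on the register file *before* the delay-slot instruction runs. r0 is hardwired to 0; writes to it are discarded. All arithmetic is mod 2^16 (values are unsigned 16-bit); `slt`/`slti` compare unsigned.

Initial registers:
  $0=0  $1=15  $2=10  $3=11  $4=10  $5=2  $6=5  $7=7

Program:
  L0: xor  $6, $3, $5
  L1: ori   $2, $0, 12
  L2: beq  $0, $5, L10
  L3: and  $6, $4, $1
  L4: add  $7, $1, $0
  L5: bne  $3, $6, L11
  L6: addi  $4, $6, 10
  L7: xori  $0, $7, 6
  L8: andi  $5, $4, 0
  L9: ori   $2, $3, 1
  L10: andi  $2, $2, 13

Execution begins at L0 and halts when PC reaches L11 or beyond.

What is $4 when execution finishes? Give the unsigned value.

20

#0 xor  $6, $3, $5 ; 0/15/10/11/10/2/9/7
#1 ori   $2, $0, 12 ; 0/15/12/11/10/2/9/7
#2 beq  $0, $5, L10 ; 0/15/12/11/10/2/9/7 ; →fallthru
#3 and  $6, $4, $1 ; 0/15/12/11/10/2/10/7
#4 add  $7, $1, $0 ; 0/15/12/11/10/2/10/15
#5 bne  $3, $6, L11 ; 0/15/12/11/10/2/10/15 ; →target
#6 addi  $4, $6, 10 ; 0/15/12/11/20/2/10/15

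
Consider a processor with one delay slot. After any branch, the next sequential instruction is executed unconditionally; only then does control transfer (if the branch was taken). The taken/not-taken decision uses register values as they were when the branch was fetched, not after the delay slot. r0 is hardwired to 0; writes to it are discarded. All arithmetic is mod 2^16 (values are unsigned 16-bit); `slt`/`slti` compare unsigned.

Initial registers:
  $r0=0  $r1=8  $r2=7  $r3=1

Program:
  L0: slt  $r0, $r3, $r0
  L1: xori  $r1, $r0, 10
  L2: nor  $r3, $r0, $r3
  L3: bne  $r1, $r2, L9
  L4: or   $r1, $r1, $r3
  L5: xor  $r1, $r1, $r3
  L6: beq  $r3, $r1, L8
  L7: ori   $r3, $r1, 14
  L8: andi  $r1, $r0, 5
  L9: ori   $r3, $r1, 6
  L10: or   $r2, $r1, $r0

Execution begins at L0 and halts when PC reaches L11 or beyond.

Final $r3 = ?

PC=0  slt  $r0, $r3, $r0     | $r0=0 $r1=8 $r2=7 $r3=1
PC=1  xori  $r1, $r0, 10     | $r0=0 $r1=10 $r2=7 $r3=1
PC=2  nor  $r3, $r0, $r3     | $r0=0 $r1=10 $r2=7 $r3=65534
PC=3  bne  $r1, $r2, L9      | $r0=0 $r1=10 $r2=7 $r3=65534  [TAKEN]
PC=4  or   $r1, $r1, $r3     | $r0=0 $r1=65534 $r2=7 $r3=65534
PC=9  ori   $r3, $r1, 6      | $r0=0 $r1=65534 $r2=7 $r3=65534
PC=10 or   $r2, $r1, $r0     | $r0=0 $r1=65534 $r2=65534 $r3=65534

65534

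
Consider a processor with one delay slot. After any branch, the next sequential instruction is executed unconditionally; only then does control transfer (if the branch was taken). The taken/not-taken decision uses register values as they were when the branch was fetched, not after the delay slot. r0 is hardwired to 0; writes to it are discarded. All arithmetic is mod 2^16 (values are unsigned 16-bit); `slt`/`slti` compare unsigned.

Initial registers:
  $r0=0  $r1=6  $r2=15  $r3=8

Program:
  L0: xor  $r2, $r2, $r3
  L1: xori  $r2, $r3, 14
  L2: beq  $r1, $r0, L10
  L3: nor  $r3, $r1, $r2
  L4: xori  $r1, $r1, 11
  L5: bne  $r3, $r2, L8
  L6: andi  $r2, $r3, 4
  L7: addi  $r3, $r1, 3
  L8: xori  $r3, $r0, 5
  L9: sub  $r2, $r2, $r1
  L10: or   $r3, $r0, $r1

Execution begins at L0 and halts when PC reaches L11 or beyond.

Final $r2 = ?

PC=0  xor  $r2, $r2, $r3     | $r0=0 $r1=6 $r2=7 $r3=8
PC=1  xori  $r2, $r3, 14     | $r0=0 $r1=6 $r2=6 $r3=8
PC=2  beq  $r1, $r0, L10     | $r0=0 $r1=6 $r2=6 $r3=8  [not taken]
PC=3  nor  $r3, $r1, $r2     | $r0=0 $r1=6 $r2=6 $r3=65529
PC=4  xori  $r1, $r1, 11     | $r0=0 $r1=13 $r2=6 $r3=65529
PC=5  bne  $r3, $r2, L8      | $r0=0 $r1=13 $r2=6 $r3=65529  [TAKEN]
PC=6  andi  $r2, $r3, 4      | $r0=0 $r1=13 $r2=0 $r3=65529
PC=8  xori  $r3, $r0, 5      | $r0=0 $r1=13 $r2=0 $r3=5
PC=9  sub  $r2, $r2, $r1     | $r0=0 $r1=13 $r2=65523 $r3=5
PC=10 or   $r3, $r0, $r1     | $r0=0 $r1=13 $r2=65523 $r3=13

65523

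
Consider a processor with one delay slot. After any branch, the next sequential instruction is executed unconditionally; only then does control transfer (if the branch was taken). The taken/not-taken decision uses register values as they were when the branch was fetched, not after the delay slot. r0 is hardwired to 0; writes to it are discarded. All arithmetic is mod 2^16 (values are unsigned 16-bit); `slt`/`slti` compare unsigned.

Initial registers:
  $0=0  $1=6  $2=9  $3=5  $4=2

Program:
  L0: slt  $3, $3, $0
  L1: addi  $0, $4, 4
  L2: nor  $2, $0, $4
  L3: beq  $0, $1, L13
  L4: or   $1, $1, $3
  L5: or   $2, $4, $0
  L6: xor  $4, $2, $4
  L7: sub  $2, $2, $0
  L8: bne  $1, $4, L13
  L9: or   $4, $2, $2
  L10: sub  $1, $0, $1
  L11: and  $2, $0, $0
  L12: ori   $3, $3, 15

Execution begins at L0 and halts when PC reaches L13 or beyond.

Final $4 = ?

PC=0  slt  $3, $3, $0        | $0=0 $1=6 $2=9 $3=0 $4=2
PC=1  addi  $0, $4, 4        | $0=0 $1=6 $2=9 $3=0 $4=2
PC=2  nor  $2, $0, $4        | $0=0 $1=6 $2=65533 $3=0 $4=2
PC=3  beq  $0, $1, L13       | $0=0 $1=6 $2=65533 $3=0 $4=2  [not taken]
PC=4  or   $1, $1, $3        | $0=0 $1=6 $2=65533 $3=0 $4=2
PC=5  or   $2, $4, $0        | $0=0 $1=6 $2=2 $3=0 $4=2
PC=6  xor  $4, $2, $4        | $0=0 $1=6 $2=2 $3=0 $4=0
PC=7  sub  $2, $2, $0        | $0=0 $1=6 $2=2 $3=0 $4=0
PC=8  bne  $1, $4, L13       | $0=0 $1=6 $2=2 $3=0 $4=0  [TAKEN]
PC=9  or   $4, $2, $2        | $0=0 $1=6 $2=2 $3=0 $4=2

2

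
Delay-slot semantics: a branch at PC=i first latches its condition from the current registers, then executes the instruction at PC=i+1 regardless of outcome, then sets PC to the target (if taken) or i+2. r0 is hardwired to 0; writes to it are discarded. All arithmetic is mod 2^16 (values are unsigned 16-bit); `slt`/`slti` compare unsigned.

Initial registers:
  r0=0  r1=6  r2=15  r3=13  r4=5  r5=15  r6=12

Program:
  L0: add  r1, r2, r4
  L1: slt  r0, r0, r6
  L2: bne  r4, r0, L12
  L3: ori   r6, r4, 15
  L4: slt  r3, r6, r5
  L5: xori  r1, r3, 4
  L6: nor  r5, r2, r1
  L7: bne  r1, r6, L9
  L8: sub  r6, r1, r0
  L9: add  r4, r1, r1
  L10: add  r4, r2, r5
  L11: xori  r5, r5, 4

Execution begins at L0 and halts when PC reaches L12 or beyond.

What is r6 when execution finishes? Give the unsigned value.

15

PC=0  add  r1, r2, r4        | r0=0 r1=20 r2=15 r3=13 r4=5 r5=15 r6=12
PC=1  slt  r0, r0, r6        | r0=0 r1=20 r2=15 r3=13 r4=5 r5=15 r6=12
PC=2  bne  r4, r0, L12       | r0=0 r1=20 r2=15 r3=13 r4=5 r5=15 r6=12  [TAKEN]
PC=3  ori   r6, r4, 15       | r0=0 r1=20 r2=15 r3=13 r4=5 r5=15 r6=15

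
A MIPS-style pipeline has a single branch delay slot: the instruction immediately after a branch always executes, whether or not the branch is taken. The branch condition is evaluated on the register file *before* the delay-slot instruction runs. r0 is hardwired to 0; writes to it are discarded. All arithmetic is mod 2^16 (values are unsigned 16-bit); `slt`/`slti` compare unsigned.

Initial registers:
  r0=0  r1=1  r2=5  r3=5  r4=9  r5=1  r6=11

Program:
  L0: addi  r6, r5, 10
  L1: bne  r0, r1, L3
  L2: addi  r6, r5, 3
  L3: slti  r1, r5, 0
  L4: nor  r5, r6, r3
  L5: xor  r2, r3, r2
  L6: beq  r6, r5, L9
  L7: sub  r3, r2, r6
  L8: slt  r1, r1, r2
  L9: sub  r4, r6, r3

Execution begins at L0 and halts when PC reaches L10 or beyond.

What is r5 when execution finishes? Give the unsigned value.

PC=0  addi  r6, r5, 10       | r0=0 r1=1 r2=5 r3=5 r4=9 r5=1 r6=11
PC=1  bne  r0, r1, L3        | r0=0 r1=1 r2=5 r3=5 r4=9 r5=1 r6=11  [TAKEN]
PC=2  addi  r6, r5, 3        | r0=0 r1=1 r2=5 r3=5 r4=9 r5=1 r6=4
PC=3  slti  r1, r5, 0        | r0=0 r1=0 r2=5 r3=5 r4=9 r5=1 r6=4
PC=4  nor  r5, r6, r3        | r0=0 r1=0 r2=5 r3=5 r4=9 r5=65530 r6=4
PC=5  xor  r2, r3, r2        | r0=0 r1=0 r2=0 r3=5 r4=9 r5=65530 r6=4
PC=6  beq  r6, r5, L9        | r0=0 r1=0 r2=0 r3=5 r4=9 r5=65530 r6=4  [not taken]
PC=7  sub  r3, r2, r6        | r0=0 r1=0 r2=0 r3=65532 r4=9 r5=65530 r6=4
PC=8  slt  r1, r1, r2        | r0=0 r1=0 r2=0 r3=65532 r4=9 r5=65530 r6=4
PC=9  sub  r4, r6, r3        | r0=0 r1=0 r2=0 r3=65532 r4=8 r5=65530 r6=4

65530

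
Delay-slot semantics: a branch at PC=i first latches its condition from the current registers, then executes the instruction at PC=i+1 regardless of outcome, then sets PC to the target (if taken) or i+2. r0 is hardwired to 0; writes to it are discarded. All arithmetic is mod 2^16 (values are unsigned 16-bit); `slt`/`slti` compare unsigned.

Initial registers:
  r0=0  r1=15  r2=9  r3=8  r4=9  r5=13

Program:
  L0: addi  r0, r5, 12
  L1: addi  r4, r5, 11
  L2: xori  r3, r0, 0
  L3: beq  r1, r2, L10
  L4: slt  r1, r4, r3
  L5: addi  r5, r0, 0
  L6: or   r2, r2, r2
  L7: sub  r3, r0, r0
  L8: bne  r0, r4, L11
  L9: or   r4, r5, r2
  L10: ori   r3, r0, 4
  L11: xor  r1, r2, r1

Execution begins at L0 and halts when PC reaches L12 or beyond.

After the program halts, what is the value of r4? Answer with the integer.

9

PC=0  addi  r0, r5, 12       | r0=0 r1=15 r2=9 r3=8 r4=9 r5=13
PC=1  addi  r4, r5, 11       | r0=0 r1=15 r2=9 r3=8 r4=24 r5=13
PC=2  xori  r3, r0, 0        | r0=0 r1=15 r2=9 r3=0 r4=24 r5=13
PC=3  beq  r1, r2, L10       | r0=0 r1=15 r2=9 r3=0 r4=24 r5=13  [not taken]
PC=4  slt  r1, r4, r3        | r0=0 r1=0 r2=9 r3=0 r4=24 r5=13
PC=5  addi  r5, r0, 0        | r0=0 r1=0 r2=9 r3=0 r4=24 r5=0
PC=6  or   r2, r2, r2        | r0=0 r1=0 r2=9 r3=0 r4=24 r5=0
PC=7  sub  r3, r0, r0        | r0=0 r1=0 r2=9 r3=0 r4=24 r5=0
PC=8  bne  r0, r4, L11       | r0=0 r1=0 r2=9 r3=0 r4=24 r5=0  [TAKEN]
PC=9  or   r4, r5, r2        | r0=0 r1=0 r2=9 r3=0 r4=9 r5=0
PC=11 xor  r1, r2, r1        | r0=0 r1=9 r2=9 r3=0 r4=9 r5=0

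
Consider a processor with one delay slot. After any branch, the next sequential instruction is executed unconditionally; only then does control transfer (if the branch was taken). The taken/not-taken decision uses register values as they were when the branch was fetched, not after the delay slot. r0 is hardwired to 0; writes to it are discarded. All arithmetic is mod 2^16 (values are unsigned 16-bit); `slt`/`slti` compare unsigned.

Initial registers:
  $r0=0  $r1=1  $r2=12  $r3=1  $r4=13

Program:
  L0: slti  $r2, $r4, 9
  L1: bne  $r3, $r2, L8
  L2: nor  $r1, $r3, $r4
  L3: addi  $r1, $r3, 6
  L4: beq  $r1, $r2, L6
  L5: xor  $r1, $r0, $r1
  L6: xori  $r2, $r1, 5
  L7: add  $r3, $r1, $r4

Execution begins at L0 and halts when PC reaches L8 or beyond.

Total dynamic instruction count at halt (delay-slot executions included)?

#0 slti  $r2, $r4, 9 ; 0/1/0/1/13
#1 bne  $r3, $r2, L8 ; 0/1/0/1/13 ; →target
#2 nor  $r1, $r3, $r4 ; 0/65522/0/1/13

3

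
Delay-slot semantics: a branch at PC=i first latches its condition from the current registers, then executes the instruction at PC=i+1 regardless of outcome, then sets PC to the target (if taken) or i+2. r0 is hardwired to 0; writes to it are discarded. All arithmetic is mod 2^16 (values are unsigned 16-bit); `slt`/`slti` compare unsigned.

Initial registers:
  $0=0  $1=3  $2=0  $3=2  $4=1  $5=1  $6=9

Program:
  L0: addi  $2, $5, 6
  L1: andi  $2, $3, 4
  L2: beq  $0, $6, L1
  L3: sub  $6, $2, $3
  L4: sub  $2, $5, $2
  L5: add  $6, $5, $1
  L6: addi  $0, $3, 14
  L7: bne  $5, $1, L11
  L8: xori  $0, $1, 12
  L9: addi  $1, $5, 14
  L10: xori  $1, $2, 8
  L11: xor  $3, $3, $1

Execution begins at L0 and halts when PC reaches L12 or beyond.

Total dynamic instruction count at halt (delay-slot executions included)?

10

#0 addi  $2, $5, 6 ; 0/3/7/2/1/1/9
#1 andi  $2, $3, 4 ; 0/3/0/2/1/1/9
#2 beq  $0, $6, L1 ; 0/3/0/2/1/1/9 ; →fallthru
#3 sub  $6, $2, $3 ; 0/3/0/2/1/1/65534
#4 sub  $2, $5, $2 ; 0/3/1/2/1/1/65534
#5 add  $6, $5, $1 ; 0/3/1/2/1/1/4
#6 addi  $0, $3, 14 ; 0/3/1/2/1/1/4
#7 bne  $5, $1, L11 ; 0/3/1/2/1/1/4 ; →target
#8 xori  $0, $1, 12 ; 0/3/1/2/1/1/4
#11 xor  $3, $3, $1 ; 0/3/1/1/1/1/4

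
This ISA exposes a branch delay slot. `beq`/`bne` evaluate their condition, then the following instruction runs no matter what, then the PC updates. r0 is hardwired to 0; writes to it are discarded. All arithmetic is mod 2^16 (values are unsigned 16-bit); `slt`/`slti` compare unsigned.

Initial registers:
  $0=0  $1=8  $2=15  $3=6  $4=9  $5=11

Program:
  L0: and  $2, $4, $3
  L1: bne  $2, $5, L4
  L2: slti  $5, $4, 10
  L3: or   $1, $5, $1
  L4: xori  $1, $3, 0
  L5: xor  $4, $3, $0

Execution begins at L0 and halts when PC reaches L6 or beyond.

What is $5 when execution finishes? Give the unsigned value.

1

PC=0  and  $2, $4, $3        | $0=0 $1=8 $2=0 $3=6 $4=9 $5=11
PC=1  bne  $2, $5, L4        | $0=0 $1=8 $2=0 $3=6 $4=9 $5=11  [TAKEN]
PC=2  slti  $5, $4, 10       | $0=0 $1=8 $2=0 $3=6 $4=9 $5=1
PC=4  xori  $1, $3, 0        | $0=0 $1=6 $2=0 $3=6 $4=9 $5=1
PC=5  xor  $4, $3, $0        | $0=0 $1=6 $2=0 $3=6 $4=6 $5=1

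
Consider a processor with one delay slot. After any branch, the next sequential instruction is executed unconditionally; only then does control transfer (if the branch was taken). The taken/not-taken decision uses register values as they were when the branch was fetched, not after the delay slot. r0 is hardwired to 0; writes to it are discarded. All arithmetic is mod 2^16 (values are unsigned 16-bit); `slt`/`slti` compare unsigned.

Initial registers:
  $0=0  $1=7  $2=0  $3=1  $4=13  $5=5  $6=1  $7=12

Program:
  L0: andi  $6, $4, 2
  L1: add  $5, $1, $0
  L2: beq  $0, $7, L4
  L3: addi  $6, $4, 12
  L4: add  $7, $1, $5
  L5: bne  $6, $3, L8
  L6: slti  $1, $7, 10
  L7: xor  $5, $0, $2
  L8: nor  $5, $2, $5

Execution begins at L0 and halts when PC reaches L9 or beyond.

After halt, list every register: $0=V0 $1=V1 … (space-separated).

$0=0 $1=0 $2=0 $3=1 $4=13 $5=65528 $6=25 $7=14

#0 andi  $6, $4, 2 ; 0/7/0/1/13/5/0/12
#1 add  $5, $1, $0 ; 0/7/0/1/13/7/0/12
#2 beq  $0, $7, L4 ; 0/7/0/1/13/7/0/12 ; →fallthru
#3 addi  $6, $4, 12 ; 0/7/0/1/13/7/25/12
#4 add  $7, $1, $5 ; 0/7/0/1/13/7/25/14
#5 bne  $6, $3, L8 ; 0/7/0/1/13/7/25/14 ; →target
#6 slti  $1, $7, 10 ; 0/0/0/1/13/7/25/14
#8 nor  $5, $2, $5 ; 0/0/0/1/13/65528/25/14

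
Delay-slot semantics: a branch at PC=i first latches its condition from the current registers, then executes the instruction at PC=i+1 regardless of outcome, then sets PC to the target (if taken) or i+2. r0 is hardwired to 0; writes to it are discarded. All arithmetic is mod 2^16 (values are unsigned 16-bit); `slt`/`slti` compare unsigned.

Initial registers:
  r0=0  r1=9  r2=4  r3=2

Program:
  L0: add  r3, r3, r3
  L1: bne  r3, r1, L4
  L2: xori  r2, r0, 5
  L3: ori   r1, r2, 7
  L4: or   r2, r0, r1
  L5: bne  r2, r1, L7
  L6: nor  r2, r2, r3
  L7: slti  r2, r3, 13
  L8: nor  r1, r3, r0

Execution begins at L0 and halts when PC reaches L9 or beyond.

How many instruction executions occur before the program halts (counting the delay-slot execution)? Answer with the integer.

8

  step pc=0: add  r3, r3, r3  regs=(0,9,4,4)
  step pc=1: bne  r3, r1, L4  cond=T  regs=(0,9,4,4)
  step pc=2: xori  r2, r0, 5  regs=(0,9,5,4)
  step pc=4: or   r2, r0, r1  regs=(0,9,9,4)
  step pc=5: bne  r2, r1, L7  cond=F  regs=(0,9,9,4)
  step pc=6: nor  r2, r2, r3  regs=(0,9,65522,4)
  step pc=7: slti  r2, r3, 13  regs=(0,9,1,4)
  step pc=8: nor  r1, r3, r0  regs=(0,65531,1,4)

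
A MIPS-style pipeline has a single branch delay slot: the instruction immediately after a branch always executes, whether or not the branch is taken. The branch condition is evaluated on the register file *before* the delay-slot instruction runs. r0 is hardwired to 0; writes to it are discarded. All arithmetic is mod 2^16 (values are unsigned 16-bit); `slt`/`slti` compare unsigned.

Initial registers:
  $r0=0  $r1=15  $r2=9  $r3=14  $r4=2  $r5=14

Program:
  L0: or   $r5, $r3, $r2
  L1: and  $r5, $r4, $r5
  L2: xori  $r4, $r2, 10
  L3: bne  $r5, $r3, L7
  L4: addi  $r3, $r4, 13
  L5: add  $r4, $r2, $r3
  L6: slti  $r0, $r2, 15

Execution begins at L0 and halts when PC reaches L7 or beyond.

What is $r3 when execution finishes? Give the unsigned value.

16

#0 or   $r5, $r3, $r2 ; 0/15/9/14/2/15
#1 and  $r5, $r4, $r5 ; 0/15/9/14/2/2
#2 xori  $r4, $r2, 10 ; 0/15/9/14/3/2
#3 bne  $r5, $r3, L7 ; 0/15/9/14/3/2 ; →target
#4 addi  $r3, $r4, 13 ; 0/15/9/16/3/2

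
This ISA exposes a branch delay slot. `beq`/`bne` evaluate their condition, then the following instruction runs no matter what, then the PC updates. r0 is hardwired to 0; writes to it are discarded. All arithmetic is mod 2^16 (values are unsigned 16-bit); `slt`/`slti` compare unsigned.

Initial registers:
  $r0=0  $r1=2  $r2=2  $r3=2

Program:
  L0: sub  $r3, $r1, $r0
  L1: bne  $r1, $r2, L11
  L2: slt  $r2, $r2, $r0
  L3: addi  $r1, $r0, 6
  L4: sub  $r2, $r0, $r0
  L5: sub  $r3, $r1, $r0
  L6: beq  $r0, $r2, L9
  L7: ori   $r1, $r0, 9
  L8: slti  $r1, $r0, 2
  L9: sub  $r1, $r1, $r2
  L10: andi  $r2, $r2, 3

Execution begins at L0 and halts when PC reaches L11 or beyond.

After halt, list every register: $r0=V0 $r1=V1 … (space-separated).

  step pc=0: sub  $r3, $r1, $r0  regs=(0,2,2,2)
  step pc=1: bne  $r1, $r2, L11  cond=F  regs=(0,2,2,2)
  step pc=2: slt  $r2, $r2, $r0  regs=(0,2,0,2)
  step pc=3: addi  $r1, $r0, 6  regs=(0,6,0,2)
  step pc=4: sub  $r2, $r0, $r0  regs=(0,6,0,2)
  step pc=5: sub  $r3, $r1, $r0  regs=(0,6,0,6)
  step pc=6: beq  $r0, $r2, L9  cond=T  regs=(0,6,0,6)
  step pc=7: ori   $r1, $r0, 9  regs=(0,9,0,6)
  step pc=9: sub  $r1, $r1, $r2  regs=(0,9,0,6)
  step pc=10: andi  $r2, $r2, 3  regs=(0,9,0,6)

$r0=0 $r1=9 $r2=0 $r3=6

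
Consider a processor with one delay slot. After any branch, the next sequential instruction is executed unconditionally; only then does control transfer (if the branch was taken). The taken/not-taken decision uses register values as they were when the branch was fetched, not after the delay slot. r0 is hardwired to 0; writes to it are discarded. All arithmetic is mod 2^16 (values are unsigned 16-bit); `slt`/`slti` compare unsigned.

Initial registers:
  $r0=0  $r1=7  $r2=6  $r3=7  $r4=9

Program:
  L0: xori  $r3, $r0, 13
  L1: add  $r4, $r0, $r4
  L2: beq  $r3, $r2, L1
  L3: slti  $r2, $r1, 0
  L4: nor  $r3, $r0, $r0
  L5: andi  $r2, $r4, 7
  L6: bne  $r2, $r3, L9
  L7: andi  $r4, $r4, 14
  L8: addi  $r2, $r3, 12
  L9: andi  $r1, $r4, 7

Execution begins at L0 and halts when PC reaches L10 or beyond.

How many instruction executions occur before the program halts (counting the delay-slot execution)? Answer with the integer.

9

#0 xori  $r3, $r0, 13 ; 0/7/6/13/9
#1 add  $r4, $r0, $r4 ; 0/7/6/13/9
#2 beq  $r3, $r2, L1 ; 0/7/6/13/9 ; →fallthru
#3 slti  $r2, $r1, 0 ; 0/7/0/13/9
#4 nor  $r3, $r0, $r0 ; 0/7/0/65535/9
#5 andi  $r2, $r4, 7 ; 0/7/1/65535/9
#6 bne  $r2, $r3, L9 ; 0/7/1/65535/9 ; →target
#7 andi  $r4, $r4, 14 ; 0/7/1/65535/8
#9 andi  $r1, $r4, 7 ; 0/0/1/65535/8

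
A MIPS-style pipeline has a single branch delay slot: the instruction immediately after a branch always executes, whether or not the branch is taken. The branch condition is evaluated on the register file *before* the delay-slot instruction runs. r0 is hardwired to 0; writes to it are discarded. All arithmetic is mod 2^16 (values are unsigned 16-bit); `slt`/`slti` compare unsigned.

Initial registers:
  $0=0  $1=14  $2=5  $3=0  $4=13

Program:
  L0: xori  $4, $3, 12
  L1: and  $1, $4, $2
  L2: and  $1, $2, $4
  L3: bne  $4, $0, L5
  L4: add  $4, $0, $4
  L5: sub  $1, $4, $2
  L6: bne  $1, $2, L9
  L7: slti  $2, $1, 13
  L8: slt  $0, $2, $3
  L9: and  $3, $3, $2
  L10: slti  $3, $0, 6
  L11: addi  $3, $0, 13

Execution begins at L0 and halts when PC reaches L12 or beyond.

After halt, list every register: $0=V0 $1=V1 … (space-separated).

$0=0 $1=7 $2=1 $3=13 $4=12

  step pc=0: xori  $4, $3, 12  regs=(0,14,5,0,12)
  step pc=1: and  $1, $4, $2  regs=(0,4,5,0,12)
  step pc=2: and  $1, $2, $4  regs=(0,4,5,0,12)
  step pc=3: bne  $4, $0, L5  cond=T  regs=(0,4,5,0,12)
  step pc=4: add  $4, $0, $4  regs=(0,4,5,0,12)
  step pc=5: sub  $1, $4, $2  regs=(0,7,5,0,12)
  step pc=6: bne  $1, $2, L9  cond=T  regs=(0,7,5,0,12)
  step pc=7: slti  $2, $1, 13  regs=(0,7,1,0,12)
  step pc=9: and  $3, $3, $2  regs=(0,7,1,0,12)
  step pc=10: slti  $3, $0, 6  regs=(0,7,1,1,12)
  step pc=11: addi  $3, $0, 13  regs=(0,7,1,13,12)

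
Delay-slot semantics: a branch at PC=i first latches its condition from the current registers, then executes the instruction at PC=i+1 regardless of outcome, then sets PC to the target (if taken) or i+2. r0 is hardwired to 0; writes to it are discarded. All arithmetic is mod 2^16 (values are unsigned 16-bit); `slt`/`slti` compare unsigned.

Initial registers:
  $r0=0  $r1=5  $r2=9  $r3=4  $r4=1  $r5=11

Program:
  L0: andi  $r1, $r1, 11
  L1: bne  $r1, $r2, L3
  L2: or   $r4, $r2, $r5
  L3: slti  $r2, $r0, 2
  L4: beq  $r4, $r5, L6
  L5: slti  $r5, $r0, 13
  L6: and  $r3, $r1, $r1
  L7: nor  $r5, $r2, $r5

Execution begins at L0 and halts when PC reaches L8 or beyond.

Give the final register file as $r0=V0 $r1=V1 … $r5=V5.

[0] andi  $r1, $r1, 11  →  {$r0:0, $r1:1, $r2:9, $r3:4, $r4:1, $r5:11}
[1] bne  $r1, $r2, L3  →  {$r0:0, $r1:1, $r2:9, $r3:4, $r4:1, $r5:11}  ⟨branch taken⟩
[2] or   $r4, $r2, $r5  →  {$r0:0, $r1:1, $r2:9, $r3:4, $r4:11, $r5:11}
[3] slti  $r2, $r0, 2  →  {$r0:0, $r1:1, $r2:1, $r3:4, $r4:11, $r5:11}
[4] beq  $r4, $r5, L6  →  {$r0:0, $r1:1, $r2:1, $r3:4, $r4:11, $r5:11}  ⟨branch taken⟩
[5] slti  $r5, $r0, 13  →  {$r0:0, $r1:1, $r2:1, $r3:4, $r4:11, $r5:1}
[6] and  $r3, $r1, $r1  →  {$r0:0, $r1:1, $r2:1, $r3:1, $r4:11, $r5:1}
[7] nor  $r5, $r2, $r5  →  {$r0:0, $r1:1, $r2:1, $r3:1, $r4:11, $r5:65534}

$r0=0 $r1=1 $r2=1 $r3=1 $r4=11 $r5=65534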